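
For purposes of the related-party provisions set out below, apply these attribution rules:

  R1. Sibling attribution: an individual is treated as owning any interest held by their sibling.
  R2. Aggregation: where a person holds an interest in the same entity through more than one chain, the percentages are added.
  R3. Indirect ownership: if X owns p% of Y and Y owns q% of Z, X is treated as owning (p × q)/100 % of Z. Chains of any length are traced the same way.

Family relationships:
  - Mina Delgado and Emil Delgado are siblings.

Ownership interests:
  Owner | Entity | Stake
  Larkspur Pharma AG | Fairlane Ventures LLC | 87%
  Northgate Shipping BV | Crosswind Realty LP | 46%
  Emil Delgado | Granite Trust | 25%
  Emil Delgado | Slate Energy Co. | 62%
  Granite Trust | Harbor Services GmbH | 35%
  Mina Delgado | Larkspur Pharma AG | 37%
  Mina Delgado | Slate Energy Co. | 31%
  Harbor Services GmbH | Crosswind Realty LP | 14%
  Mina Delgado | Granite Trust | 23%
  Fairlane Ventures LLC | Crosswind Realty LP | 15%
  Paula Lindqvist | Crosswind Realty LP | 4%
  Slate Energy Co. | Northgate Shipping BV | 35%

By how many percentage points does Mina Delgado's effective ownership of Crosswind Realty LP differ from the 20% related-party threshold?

2.1535

By sibling attribution (R1), Mina Delgado is treated as also owning Emil Delgado's interest in Granite Trust, giving 23% + 25% = 48%.
By sibling attribution (R1), Mina Delgado is treated as also owning Emil Delgado's interest in Slate Energy Co, giving 31% + 62% = 93%.
Chain via Granite Trust → Harbor Services GmbH (R3): 48% × 35% × 14% = 2.352% of Crosswind Realty LP.
Chain via Larkspur Pharma AG → Fairlane Ventures LLC (R3): 37% × 87% × 15% = 4.8285% of Crosswind Realty LP.
Chain via Slate Energy Co. → Northgate Shipping BV (R3): 93% × 35% × 46% = 14.973% of Crosswind Realty LP.
Aggregating (R2): 2.352% + 4.8285% + 14.973% = 22.1535%.
22.1535% exceeds the 20% threshold by 2.1535 percentage points.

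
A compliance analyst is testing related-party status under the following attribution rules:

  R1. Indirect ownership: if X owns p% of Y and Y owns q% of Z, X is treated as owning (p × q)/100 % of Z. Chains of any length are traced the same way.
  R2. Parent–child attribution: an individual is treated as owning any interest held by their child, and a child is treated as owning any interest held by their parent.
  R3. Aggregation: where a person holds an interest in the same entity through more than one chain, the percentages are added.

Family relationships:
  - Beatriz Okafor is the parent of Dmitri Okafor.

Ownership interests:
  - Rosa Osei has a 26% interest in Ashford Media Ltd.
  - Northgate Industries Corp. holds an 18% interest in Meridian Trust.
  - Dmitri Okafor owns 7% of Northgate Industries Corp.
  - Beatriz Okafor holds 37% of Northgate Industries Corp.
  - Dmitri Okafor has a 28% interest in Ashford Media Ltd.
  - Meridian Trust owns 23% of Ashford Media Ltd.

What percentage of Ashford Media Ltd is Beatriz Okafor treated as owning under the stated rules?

29.8216%

By parent–child attribution (R2), Beatriz Okafor is treated as also owning Dmitri Okafor's interest in Northgate Industries Corp, giving 37% + 7% = 44%.
By parent–child attribution (R2), Beatriz Okafor is treated as owning Dmitri Okafor's 28% interest in Ashford Media Ltd.
Chain via Northgate Industries Corp. → Meridian Trust (R1): 44% × 18% × 23% = 1.8216% of Ashford Media Ltd.
Direct interest in Ashford Media Ltd: 28%.
Aggregating (R3): 1.8216% + 28% = 29.8216%.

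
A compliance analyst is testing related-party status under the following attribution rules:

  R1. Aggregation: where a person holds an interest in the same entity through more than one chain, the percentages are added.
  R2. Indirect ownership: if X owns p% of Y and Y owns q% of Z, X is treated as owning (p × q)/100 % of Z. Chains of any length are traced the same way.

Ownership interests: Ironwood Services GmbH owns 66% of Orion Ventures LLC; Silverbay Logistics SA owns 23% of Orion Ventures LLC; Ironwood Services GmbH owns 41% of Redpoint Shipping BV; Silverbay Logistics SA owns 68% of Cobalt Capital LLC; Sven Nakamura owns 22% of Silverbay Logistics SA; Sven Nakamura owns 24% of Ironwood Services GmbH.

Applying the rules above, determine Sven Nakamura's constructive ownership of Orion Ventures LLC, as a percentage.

Chain via Silverbay Logistics SA (R2): 22% × 23% = 5.06% of Orion Ventures LLC.
Chain via Ironwood Services GmbH (R2): 24% × 66% = 15.84% of Orion Ventures LLC.
Aggregating (R1): 5.06% + 15.84% = 20.9%.

20.9%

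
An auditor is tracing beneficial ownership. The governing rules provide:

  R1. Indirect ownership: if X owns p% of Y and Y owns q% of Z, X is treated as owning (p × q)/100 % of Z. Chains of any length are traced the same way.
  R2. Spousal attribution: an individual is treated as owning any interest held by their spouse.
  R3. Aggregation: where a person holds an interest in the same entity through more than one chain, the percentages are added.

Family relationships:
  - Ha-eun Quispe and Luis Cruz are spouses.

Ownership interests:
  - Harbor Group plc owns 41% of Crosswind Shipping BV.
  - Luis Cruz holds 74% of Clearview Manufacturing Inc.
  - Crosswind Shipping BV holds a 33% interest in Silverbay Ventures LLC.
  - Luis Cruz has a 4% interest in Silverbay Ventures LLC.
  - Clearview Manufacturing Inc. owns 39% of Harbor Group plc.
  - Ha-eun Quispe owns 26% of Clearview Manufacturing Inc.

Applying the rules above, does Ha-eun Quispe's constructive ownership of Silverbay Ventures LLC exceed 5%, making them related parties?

Yes

By spousal attribution (R2), Ha-eun Quispe is treated as also owning Luis Cruz's interest in Clearview Manufacturing Inc, giving 26% + 74% = 100%.
By spousal attribution (R2), Ha-eun Quispe is treated as owning Luis Cruz's 4% interest in Silverbay Ventures LLC.
Chain via Clearview Manufacturing Inc. → Harbor Group plc → Crosswind Shipping BV (R1): 100% × 39% × 41% × 33% = 5.2767% of Silverbay Ventures LLC.
Direct interest in Silverbay Ventures LLC: 4%.
Aggregating (R3): 5.2767% + 4% = 9.2767%.
9.2767% exceeds the 5% threshold, so Ha-eun is a related party to Silverbay Ventures LLC.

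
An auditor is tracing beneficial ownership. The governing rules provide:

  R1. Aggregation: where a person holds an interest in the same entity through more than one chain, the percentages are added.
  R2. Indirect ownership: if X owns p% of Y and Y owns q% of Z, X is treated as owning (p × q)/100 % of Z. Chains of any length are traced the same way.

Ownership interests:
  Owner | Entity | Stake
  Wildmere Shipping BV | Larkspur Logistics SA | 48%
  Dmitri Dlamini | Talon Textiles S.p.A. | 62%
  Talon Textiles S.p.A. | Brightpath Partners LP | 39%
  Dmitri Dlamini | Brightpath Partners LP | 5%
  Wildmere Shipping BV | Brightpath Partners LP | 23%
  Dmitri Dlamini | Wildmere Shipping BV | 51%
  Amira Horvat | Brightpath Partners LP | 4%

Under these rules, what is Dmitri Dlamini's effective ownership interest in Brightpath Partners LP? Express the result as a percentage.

40.91%

Chain via Talon Textiles S.p.A. (R2): 62% × 39% = 24.18% of Brightpath Partners LP.
Chain via Wildmere Shipping BV (R2): 51% × 23% = 11.73% of Brightpath Partners LP.
Direct interest in Brightpath Partners LP: 5%.
Aggregating (R1): 24.18% + 11.73% + 5% = 40.91%.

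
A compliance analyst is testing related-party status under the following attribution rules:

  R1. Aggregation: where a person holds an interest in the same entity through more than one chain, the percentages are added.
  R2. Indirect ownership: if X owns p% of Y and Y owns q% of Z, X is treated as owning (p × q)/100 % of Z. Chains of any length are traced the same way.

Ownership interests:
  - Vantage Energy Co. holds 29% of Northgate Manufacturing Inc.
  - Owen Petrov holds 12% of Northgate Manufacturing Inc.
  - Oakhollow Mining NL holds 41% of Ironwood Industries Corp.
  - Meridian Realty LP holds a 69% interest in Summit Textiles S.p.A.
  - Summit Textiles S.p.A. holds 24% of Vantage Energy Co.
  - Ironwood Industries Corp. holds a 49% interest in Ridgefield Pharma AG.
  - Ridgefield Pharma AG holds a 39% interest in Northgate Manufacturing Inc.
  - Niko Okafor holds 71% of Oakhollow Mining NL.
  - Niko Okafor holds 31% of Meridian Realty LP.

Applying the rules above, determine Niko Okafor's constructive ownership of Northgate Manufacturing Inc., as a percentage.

Chain via Oakhollow Mining NL → Ironwood Industries Corp. → Ridgefield Pharma AG (R2): 71% × 41% × 49% × 39% = 5.562921% of Northgate Manufacturing Inc.
Chain via Meridian Realty LP → Summit Textiles S.p.A. → Vantage Energy Co. (R2): 31% × 69% × 24% × 29% = 1.488744% of Northgate Manufacturing Inc.
Aggregating (R1): 5.562921% + 1.488744% = 7.051665%.

7.051665%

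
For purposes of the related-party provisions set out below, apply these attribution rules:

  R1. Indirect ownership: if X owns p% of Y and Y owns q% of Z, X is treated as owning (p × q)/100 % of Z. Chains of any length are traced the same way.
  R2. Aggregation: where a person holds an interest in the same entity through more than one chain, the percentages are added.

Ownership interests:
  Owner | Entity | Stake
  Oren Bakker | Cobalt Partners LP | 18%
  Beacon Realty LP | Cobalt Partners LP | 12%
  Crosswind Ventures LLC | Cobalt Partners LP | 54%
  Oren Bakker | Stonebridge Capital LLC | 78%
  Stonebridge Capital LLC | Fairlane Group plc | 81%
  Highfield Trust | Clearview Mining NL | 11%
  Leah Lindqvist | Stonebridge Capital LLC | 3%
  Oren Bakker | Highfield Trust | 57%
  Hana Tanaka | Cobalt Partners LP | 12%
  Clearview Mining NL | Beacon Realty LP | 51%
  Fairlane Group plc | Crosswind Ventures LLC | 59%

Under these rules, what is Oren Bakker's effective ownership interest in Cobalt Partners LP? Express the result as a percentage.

38.512872%

Chain via Highfield Trust → Clearview Mining NL → Beacon Realty LP (R1): 57% × 11% × 51% × 12% = 0.383724% of Cobalt Partners LP.
Chain via Stonebridge Capital LLC → Fairlane Group plc → Crosswind Ventures LLC (R1): 78% × 81% × 59% × 54% = 20.129148% of Cobalt Partners LP.
Direct interest in Cobalt Partners LP: 18%.
Aggregating (R2): 0.383724% + 20.129148% + 18% = 38.512872%.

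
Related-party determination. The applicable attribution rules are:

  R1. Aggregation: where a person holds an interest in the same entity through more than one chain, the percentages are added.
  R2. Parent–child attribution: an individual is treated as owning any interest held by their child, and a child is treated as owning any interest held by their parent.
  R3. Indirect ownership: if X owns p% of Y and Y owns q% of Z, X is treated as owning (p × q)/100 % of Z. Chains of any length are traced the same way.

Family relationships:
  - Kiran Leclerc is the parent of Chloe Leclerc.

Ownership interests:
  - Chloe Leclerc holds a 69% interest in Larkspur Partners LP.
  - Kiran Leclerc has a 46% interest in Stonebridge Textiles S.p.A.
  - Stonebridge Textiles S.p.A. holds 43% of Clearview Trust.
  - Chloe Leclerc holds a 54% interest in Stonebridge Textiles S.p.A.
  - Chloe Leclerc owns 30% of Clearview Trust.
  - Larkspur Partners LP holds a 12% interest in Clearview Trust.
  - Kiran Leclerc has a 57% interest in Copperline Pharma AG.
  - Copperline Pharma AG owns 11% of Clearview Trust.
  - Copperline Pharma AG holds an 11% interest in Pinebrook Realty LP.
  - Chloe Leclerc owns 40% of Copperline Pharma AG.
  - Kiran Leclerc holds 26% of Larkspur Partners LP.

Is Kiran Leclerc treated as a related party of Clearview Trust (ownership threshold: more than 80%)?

By parent–child attribution (R2), Kiran Leclerc is treated as also owning Chloe Leclerc's interest in Stonebridge Textiles S.p.A, giving 46% + 54% = 100%.
By parent–child attribution (R2), Kiran Leclerc is treated as also owning Chloe Leclerc's interest in Copperline Pharma AG, giving 57% + 40% = 97%.
By parent–child attribution (R2), Kiran Leclerc is treated as also owning Chloe Leclerc's interest in Larkspur Partners LP, giving 26% + 69% = 95%.
By parent–child attribution (R2), Kiran Leclerc is treated as owning Chloe Leclerc's 30% interest in Clearview Trust.
Chain via Stonebridge Textiles S.p.A. (R3): 100% × 43% = 43% of Clearview Trust.
Chain via Copperline Pharma AG (R3): 97% × 11% = 10.67% of Clearview Trust.
Chain via Larkspur Partners LP (R3): 95% × 12% = 11.4% of Clearview Trust.
Direct interest in Clearview Trust: 30%.
Aggregating (R1): 43% + 10.67% + 11.4% + 30% = 95.07%.
95.07% exceeds the 80% threshold, so Kiran is a related party to Clearview Trust.

Yes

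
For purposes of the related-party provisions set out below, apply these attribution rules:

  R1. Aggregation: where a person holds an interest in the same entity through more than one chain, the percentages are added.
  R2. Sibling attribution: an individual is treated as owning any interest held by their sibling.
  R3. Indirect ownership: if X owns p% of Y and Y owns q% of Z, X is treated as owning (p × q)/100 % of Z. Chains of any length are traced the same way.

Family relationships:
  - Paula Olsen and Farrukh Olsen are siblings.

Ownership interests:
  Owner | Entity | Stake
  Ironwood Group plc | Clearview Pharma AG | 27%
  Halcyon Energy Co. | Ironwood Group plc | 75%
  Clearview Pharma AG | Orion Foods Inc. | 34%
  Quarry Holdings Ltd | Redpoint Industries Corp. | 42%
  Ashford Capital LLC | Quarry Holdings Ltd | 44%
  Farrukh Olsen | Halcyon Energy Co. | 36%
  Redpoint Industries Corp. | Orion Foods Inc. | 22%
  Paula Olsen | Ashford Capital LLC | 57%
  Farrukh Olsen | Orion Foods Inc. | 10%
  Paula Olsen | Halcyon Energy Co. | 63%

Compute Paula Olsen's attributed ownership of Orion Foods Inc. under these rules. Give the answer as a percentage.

By sibling attribution (R2), Paula Olsen is treated as also owning Farrukh Olsen's interest in Halcyon Energy Co, giving 63% + 36% = 99%.
By sibling attribution (R2), Paula Olsen is treated as owning Farrukh Olsen's 10% interest in Orion Foods Inc.
Chain via Ashford Capital LLC → Quarry Holdings Ltd → Redpoint Industries Corp. (R3): 57% × 44% × 42% × 22% = 2.317392% of Orion Foods Inc.
Chain via Halcyon Energy Co. → Ironwood Group plc → Clearview Pharma AG (R3): 99% × 75% × 27% × 34% = 6.81615% of Orion Foods Inc.
Direct interest in Orion Foods Inc: 10%.
Aggregating (R1): 2.317392% + 6.81615% + 10% = 19.133542%.

19.133542%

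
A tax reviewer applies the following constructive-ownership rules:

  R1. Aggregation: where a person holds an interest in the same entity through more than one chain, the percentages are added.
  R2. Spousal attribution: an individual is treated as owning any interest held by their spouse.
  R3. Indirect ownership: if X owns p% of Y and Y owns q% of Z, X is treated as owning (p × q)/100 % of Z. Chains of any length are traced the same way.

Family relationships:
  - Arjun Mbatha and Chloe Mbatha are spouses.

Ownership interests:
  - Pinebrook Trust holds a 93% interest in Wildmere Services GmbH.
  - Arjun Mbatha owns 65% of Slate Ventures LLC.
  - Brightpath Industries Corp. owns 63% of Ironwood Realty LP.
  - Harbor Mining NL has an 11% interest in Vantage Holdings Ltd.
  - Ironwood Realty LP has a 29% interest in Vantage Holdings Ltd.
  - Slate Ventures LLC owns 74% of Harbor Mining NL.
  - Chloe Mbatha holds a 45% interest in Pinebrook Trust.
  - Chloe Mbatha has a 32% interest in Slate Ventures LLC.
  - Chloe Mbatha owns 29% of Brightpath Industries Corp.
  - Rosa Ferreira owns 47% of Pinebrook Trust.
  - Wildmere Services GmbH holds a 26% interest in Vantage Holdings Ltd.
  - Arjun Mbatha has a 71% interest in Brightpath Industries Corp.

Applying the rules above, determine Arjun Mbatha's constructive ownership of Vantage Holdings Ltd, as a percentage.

By spousal attribution (R2), Arjun Mbatha is treated as also owning Chloe Mbatha's interest in Slate Ventures LLC, giving 65% + 32% = 97%.
By spousal attribution (R2), Arjun Mbatha is treated as also owning Chloe Mbatha's interest in Brightpath Industries Corp, giving 71% + 29% = 100%.
By spousal attribution (R2), Arjun Mbatha is treated as owning Chloe Mbatha's 45% interest in Pinebrook Trust.
Chain via Slate Ventures LLC → Harbor Mining NL (R3): 97% × 74% × 11% = 7.8958% of Vantage Holdings Ltd.
Chain via Brightpath Industries Corp. → Ironwood Realty LP (R3): 100% × 63% × 29% = 18.27% of Vantage Holdings Ltd.
Chain via Pinebrook Trust → Wildmere Services GmbH (R3): 45% × 93% × 26% = 10.881% of Vantage Holdings Ltd.
Aggregating (R1): 7.8958% + 18.27% + 10.881% = 37.0468%.

37.0468%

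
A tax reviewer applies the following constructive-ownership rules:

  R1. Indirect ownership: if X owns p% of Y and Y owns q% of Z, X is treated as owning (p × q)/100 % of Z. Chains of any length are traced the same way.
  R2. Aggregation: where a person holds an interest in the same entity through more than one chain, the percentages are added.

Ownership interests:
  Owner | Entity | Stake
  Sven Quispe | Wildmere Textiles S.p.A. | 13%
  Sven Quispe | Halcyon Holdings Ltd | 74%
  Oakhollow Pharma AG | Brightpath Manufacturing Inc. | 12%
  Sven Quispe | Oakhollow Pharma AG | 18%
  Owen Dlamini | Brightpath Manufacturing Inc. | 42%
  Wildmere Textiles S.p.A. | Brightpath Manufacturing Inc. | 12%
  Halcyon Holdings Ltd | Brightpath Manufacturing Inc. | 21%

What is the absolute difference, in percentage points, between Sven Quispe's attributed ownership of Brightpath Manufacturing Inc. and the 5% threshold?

Chain via Oakhollow Pharma AG (R1): 18% × 12% = 2.16% of Brightpath Manufacturing Inc.
Chain via Wildmere Textiles S.p.A. (R1): 13% × 12% = 1.56% of Brightpath Manufacturing Inc.
Chain via Halcyon Holdings Ltd (R1): 74% × 21% = 15.54% of Brightpath Manufacturing Inc.
Aggregating (R2): 2.16% + 1.56% + 15.54% = 19.26%.
19.26% exceeds the 5% threshold by 14.26 percentage points.

14.26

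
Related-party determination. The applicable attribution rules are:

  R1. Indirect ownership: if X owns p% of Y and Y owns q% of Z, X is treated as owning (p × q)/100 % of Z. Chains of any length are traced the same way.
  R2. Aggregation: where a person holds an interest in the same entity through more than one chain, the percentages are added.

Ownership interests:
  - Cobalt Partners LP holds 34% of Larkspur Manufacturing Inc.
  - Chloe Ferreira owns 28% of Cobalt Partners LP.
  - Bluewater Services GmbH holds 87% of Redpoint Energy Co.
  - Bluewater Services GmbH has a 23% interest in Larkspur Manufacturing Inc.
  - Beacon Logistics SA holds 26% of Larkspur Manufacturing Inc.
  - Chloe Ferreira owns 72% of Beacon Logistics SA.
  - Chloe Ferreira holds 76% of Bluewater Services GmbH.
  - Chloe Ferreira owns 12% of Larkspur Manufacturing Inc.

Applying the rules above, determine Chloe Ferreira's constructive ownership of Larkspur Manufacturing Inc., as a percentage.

Chain via Beacon Logistics SA (R1): 72% × 26% = 18.72% of Larkspur Manufacturing Inc.
Chain via Cobalt Partners LP (R1): 28% × 34% = 9.52% of Larkspur Manufacturing Inc.
Chain via Bluewater Services GmbH (R1): 76% × 23% = 17.48% of Larkspur Manufacturing Inc.
Direct interest in Larkspur Manufacturing Inc: 12%.
Aggregating (R2): 18.72% + 9.52% + 17.48% + 12% = 57.72%.

57.72%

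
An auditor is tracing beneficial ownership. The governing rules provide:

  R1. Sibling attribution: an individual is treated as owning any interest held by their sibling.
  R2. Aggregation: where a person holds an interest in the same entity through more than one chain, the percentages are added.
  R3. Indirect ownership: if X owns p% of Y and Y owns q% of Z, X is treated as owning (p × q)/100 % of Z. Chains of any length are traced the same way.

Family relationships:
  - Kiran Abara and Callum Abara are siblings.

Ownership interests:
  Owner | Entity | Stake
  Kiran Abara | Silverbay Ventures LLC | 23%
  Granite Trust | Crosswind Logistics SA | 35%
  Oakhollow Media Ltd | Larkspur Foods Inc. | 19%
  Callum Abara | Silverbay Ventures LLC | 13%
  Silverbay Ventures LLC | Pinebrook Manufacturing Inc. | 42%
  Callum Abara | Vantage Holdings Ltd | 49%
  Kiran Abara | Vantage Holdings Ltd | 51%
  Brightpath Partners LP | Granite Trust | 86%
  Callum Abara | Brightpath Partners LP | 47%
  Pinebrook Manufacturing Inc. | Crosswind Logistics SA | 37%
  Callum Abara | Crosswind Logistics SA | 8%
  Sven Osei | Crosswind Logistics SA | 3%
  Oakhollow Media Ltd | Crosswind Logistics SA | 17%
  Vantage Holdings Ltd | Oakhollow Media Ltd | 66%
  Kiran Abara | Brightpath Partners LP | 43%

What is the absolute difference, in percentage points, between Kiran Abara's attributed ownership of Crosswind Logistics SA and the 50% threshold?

By sibling attribution (R1), Kiran Abara is treated as also owning Callum Abara's interest in Silverbay Ventures LLC, giving 23% + 13% = 36%.
By sibling attribution (R1), Kiran Abara is treated as also owning Callum Abara's interest in Vantage Holdings Ltd, giving 51% + 49% = 100%.
By sibling attribution (R1), Kiran Abara is treated as also owning Callum Abara's interest in Brightpath Partners LP, giving 43% + 47% = 90%.
By sibling attribution (R1), Kiran Abara is treated as owning Callum Abara's 8% interest in Crosswind Logistics SA.
Chain via Silverbay Ventures LLC → Pinebrook Manufacturing Inc. (R3): 36% × 42% × 37% = 5.5944% of Crosswind Logistics SA.
Chain via Vantage Holdings Ltd → Oakhollow Media Ltd (R3): 100% × 66% × 17% = 11.22% of Crosswind Logistics SA.
Chain via Brightpath Partners LP → Granite Trust (R3): 90% × 86% × 35% = 27.09% of Crosswind Logistics SA.
Direct interest in Crosswind Logistics SA: 8%.
Aggregating (R2): 5.5944% + 11.22% + 27.09% + 8% = 51.9044%.
51.9044% exceeds the 50% threshold by 1.9044 percentage points.

1.9044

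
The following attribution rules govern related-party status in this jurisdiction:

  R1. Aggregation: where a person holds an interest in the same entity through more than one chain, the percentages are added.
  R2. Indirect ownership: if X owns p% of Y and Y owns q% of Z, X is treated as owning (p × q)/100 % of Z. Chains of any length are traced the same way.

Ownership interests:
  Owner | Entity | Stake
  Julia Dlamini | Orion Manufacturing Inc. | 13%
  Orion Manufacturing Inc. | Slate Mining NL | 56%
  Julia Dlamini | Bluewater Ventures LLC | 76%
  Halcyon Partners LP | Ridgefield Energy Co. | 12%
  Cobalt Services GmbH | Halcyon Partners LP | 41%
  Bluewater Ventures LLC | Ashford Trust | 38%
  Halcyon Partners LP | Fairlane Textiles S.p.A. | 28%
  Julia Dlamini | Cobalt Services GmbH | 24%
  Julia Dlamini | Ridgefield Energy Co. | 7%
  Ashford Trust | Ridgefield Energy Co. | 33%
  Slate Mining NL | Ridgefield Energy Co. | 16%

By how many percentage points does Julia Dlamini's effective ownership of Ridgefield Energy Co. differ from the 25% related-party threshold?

6.124

Chain via Bluewater Ventures LLC → Ashford Trust (R2): 76% × 38% × 33% = 9.5304% of Ridgefield Energy Co.
Chain via Cobalt Services GmbH → Halcyon Partners LP (R2): 24% × 41% × 12% = 1.1808% of Ridgefield Energy Co.
Chain via Orion Manufacturing Inc. → Slate Mining NL (R2): 13% × 56% × 16% = 1.1648% of Ridgefield Energy Co.
Direct interest in Ridgefield Energy Co: 7%.
Aggregating (R1): 9.5304% + 1.1808% + 1.1648% + 7% = 18.876%.
18.876% falls short of the 25% threshold by 6.124 percentage points.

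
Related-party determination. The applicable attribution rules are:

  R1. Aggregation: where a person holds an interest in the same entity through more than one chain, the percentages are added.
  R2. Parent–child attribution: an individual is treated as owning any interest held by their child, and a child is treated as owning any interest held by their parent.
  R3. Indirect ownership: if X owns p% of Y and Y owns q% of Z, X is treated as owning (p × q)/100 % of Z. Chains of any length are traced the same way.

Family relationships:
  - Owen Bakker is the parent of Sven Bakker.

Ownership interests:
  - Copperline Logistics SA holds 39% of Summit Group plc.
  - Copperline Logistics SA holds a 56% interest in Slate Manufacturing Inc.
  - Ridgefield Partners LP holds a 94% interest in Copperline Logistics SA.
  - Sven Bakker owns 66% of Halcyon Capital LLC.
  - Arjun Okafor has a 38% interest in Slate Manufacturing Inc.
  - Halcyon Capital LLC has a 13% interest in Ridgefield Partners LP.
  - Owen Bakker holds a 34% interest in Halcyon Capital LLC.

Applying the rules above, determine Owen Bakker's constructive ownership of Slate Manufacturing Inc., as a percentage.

6.8432%

By parent–child attribution (R2), Owen Bakker is treated as also owning Sven Bakker's interest in Halcyon Capital LLC, giving 34% + 66% = 100%.
Chain via Halcyon Capital LLC → Ridgefield Partners LP → Copperline Logistics SA (R3): 100% × 13% × 94% × 56% = 6.8432% of Slate Manufacturing Inc.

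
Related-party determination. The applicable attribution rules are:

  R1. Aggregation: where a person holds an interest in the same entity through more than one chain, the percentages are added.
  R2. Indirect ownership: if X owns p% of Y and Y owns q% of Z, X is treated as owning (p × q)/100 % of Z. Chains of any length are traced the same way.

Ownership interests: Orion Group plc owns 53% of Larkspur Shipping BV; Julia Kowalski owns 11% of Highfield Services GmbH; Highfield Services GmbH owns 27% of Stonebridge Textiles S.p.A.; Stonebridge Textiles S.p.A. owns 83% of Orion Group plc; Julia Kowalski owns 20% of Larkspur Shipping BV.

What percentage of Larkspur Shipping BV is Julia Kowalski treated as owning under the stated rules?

Chain via Highfield Services GmbH → Stonebridge Textiles S.p.A. → Orion Group plc (R2): 11% × 27% × 83% × 53% = 1.306503% of Larkspur Shipping BV.
Direct interest in Larkspur Shipping BV: 20%.
Aggregating (R1): 1.306503% + 20% = 21.306503%.

21.306503%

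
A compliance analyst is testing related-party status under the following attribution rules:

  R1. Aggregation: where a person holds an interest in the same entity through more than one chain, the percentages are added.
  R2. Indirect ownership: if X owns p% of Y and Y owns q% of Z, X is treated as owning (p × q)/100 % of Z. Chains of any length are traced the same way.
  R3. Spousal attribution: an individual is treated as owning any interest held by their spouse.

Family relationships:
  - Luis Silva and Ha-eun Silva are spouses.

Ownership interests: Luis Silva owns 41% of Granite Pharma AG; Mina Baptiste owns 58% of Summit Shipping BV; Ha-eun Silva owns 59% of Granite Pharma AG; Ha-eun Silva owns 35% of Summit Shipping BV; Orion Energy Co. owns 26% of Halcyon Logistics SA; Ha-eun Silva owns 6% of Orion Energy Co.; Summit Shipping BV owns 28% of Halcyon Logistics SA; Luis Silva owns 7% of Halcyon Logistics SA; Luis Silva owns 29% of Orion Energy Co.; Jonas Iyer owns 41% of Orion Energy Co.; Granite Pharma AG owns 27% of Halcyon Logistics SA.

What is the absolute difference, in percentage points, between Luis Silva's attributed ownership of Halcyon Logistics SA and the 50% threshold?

By spousal attribution (R3), Luis Silva is treated as also owning Ha-eun Silva's interest in Granite Pharma AG, giving 41% + 59% = 100%.
By spousal attribution (R3), Luis Silva is treated as also owning Ha-eun Silva's interest in Orion Energy Co, giving 29% + 6% = 35%.
By spousal attribution (R3), Luis Silva is treated as owning Ha-eun Silva's 35% interest in Summit Shipping BV.
Chain via Granite Pharma AG (R2): 100% × 27% = 27% of Halcyon Logistics SA.
Chain via Orion Energy Co. (R2): 35% × 26% = 9.1% of Halcyon Logistics SA.
Direct interest in Halcyon Logistics SA: 7%.
Chain via Summit Shipping BV (R2): 35% × 28% = 9.8% of Halcyon Logistics SA.
Aggregating (R1): 27% + 9.1% + 7% + 9.8% = 52.9%.
52.9% exceeds the 50% threshold by 2.9 percentage points.

2.9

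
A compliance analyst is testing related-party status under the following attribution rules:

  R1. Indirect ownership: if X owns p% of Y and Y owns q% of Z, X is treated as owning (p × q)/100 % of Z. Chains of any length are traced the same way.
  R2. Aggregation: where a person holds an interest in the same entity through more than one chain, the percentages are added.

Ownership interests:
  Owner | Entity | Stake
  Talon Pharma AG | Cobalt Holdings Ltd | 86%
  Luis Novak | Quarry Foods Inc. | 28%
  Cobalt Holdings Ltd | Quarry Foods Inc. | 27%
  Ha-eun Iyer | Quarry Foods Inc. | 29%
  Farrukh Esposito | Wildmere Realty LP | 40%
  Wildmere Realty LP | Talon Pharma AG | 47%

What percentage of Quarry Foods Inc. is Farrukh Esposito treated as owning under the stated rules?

Chain via Wildmere Realty LP → Talon Pharma AG → Cobalt Holdings Ltd (R1): 40% × 47% × 86% × 27% = 4.36536% of Quarry Foods Inc.

4.36536%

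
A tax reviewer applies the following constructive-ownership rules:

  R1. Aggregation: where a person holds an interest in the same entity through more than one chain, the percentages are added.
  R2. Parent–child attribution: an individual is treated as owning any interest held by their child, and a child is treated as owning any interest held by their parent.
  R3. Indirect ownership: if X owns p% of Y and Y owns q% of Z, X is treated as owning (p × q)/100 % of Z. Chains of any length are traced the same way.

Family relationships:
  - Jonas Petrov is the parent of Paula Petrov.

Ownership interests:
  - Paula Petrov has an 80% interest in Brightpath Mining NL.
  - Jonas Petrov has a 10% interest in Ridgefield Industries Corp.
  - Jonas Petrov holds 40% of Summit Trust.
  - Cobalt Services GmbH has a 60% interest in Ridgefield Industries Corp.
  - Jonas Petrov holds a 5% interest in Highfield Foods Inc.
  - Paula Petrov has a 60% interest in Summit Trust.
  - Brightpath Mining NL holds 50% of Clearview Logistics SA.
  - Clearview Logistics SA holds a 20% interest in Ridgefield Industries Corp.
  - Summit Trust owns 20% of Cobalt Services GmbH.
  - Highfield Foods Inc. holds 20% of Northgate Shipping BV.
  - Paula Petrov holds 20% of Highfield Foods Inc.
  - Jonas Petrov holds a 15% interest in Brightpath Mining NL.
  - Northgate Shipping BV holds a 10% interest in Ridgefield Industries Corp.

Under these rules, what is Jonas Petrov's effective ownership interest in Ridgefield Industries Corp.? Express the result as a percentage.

32%

By parent–child attribution (R2), Jonas Petrov is treated as also owning Paula Petrov's interest in Highfield Foods Inc, giving 5% + 20% = 25%.
By parent–child attribution (R2), Jonas Petrov is treated as also owning Paula Petrov's interest in Brightpath Mining NL, giving 15% + 80% = 95%.
By parent–child attribution (R2), Jonas Petrov is treated as also owning Paula Petrov's interest in Summit Trust, giving 40% + 60% = 100%.
Chain via Highfield Foods Inc. → Northgate Shipping BV (R3): 25% × 20% × 10% = 0.5% of Ridgefield Industries Corp.
Chain via Brightpath Mining NL → Clearview Logistics SA (R3): 95% × 50% × 20% = 9.5% of Ridgefield Industries Corp.
Chain via Summit Trust → Cobalt Services GmbH (R3): 100% × 20% × 60% = 12% of Ridgefield Industries Corp.
Direct interest in Ridgefield Industries Corp: 10%.
Aggregating (R1): 0.5% + 9.5% + 12% + 10% = 32%.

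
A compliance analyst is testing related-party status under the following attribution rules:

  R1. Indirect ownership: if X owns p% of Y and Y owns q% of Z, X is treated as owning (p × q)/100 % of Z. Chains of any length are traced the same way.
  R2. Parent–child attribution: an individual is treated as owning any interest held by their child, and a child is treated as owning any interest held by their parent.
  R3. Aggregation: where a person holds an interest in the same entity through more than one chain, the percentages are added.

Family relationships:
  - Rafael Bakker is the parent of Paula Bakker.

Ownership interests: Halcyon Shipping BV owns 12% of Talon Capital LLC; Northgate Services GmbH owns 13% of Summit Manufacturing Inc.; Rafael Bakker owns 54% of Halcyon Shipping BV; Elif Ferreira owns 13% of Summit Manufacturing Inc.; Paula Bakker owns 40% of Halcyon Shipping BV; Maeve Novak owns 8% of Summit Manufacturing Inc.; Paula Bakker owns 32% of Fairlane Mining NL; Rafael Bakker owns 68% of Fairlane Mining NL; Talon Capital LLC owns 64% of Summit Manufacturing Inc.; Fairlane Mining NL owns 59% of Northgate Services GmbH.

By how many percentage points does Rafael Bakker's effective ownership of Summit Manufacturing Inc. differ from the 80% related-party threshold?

65.1108

By parent–child attribution (R2), Rafael Bakker is treated as also owning Paula Bakker's interest in Fairlane Mining NL, giving 68% + 32% = 100%.
By parent–child attribution (R2), Rafael Bakker is treated as also owning Paula Bakker's interest in Halcyon Shipping BV, giving 54% + 40% = 94%.
Chain via Fairlane Mining NL → Northgate Services GmbH (R1): 100% × 59% × 13% = 7.67% of Summit Manufacturing Inc.
Chain via Halcyon Shipping BV → Talon Capital LLC (R1): 94% × 12% × 64% = 7.2192% of Summit Manufacturing Inc.
Aggregating (R3): 7.67% + 7.2192% = 14.8892%.
14.8892% falls short of the 80% threshold by 65.1108 percentage points.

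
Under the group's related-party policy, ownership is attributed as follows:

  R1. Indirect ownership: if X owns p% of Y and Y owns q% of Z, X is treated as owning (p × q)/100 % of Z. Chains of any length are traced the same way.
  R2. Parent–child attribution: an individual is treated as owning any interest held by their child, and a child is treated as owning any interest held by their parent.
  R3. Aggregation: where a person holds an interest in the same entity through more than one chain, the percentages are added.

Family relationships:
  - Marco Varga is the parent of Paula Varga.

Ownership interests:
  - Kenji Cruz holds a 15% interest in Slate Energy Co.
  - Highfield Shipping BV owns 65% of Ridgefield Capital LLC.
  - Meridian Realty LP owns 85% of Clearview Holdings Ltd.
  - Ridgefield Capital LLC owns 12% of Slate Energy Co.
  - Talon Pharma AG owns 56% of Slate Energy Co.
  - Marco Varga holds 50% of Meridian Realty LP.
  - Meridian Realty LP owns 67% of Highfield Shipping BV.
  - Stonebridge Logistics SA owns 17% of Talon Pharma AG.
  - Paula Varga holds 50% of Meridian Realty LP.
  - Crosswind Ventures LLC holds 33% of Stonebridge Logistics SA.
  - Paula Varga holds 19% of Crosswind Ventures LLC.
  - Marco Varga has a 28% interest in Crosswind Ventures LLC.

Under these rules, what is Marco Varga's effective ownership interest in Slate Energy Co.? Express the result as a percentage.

By parent–child attribution (R2), Marco Varga is treated as also owning Paula Varga's interest in Crosswind Ventures LLC, giving 28% + 19% = 47%.
By parent–child attribution (R2), Marco Varga is treated as also owning Paula Varga's interest in Meridian Realty LP, giving 50% + 50% = 100%.
Chain via Crosswind Ventures LLC → Stonebridge Logistics SA → Talon Pharma AG (R1): 47% × 33% × 17% × 56% = 1.476552% of Slate Energy Co.
Chain via Meridian Realty LP → Highfield Shipping BV → Ridgefield Capital LLC (R1): 100% × 67% × 65% × 12% = 5.226% of Slate Energy Co.
Aggregating (R3): 1.476552% + 5.226% = 6.702552%.

6.702552%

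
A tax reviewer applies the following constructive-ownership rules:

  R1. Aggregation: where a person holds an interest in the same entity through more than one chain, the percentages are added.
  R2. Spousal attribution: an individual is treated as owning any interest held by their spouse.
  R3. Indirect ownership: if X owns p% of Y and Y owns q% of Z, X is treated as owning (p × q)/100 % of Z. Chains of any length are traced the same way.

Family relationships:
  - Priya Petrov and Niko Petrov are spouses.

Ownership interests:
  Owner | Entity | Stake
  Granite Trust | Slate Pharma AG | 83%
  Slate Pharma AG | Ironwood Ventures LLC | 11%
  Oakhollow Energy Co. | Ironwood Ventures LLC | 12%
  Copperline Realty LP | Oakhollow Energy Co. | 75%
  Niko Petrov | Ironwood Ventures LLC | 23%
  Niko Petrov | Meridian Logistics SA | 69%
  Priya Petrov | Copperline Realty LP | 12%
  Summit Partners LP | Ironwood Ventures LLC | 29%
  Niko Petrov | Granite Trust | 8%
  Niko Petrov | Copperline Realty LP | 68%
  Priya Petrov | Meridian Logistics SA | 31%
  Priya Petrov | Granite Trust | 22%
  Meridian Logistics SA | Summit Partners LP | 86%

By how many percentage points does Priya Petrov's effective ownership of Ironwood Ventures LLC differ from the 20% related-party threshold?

37.879

By spousal attribution (R2), Priya Petrov is treated as also owning Niko Petrov's interest in Copperline Realty LP, giving 12% + 68% = 80%.
By spousal attribution (R2), Priya Petrov is treated as also owning Niko Petrov's interest in Meridian Logistics SA, giving 31% + 69% = 100%.
By spousal attribution (R2), Priya Petrov is treated as also owning Niko Petrov's interest in Granite Trust, giving 22% + 8% = 30%.
By spousal attribution (R2), Priya Petrov is treated as owning Niko Petrov's 23% interest in Ironwood Ventures LLC.
Chain via Copperline Realty LP → Oakhollow Energy Co. (R3): 80% × 75% × 12% = 7.2% of Ironwood Ventures LLC.
Chain via Meridian Logistics SA → Summit Partners LP (R3): 100% × 86% × 29% = 24.94% of Ironwood Ventures LLC.
Chain via Granite Trust → Slate Pharma AG (R3): 30% × 83% × 11% = 2.739% of Ironwood Ventures LLC.
Direct interest in Ironwood Ventures LLC: 23%.
Aggregating (R1): 7.2% + 24.94% + 2.739% + 23% = 57.879%.
57.879% exceeds the 20% threshold by 37.879 percentage points.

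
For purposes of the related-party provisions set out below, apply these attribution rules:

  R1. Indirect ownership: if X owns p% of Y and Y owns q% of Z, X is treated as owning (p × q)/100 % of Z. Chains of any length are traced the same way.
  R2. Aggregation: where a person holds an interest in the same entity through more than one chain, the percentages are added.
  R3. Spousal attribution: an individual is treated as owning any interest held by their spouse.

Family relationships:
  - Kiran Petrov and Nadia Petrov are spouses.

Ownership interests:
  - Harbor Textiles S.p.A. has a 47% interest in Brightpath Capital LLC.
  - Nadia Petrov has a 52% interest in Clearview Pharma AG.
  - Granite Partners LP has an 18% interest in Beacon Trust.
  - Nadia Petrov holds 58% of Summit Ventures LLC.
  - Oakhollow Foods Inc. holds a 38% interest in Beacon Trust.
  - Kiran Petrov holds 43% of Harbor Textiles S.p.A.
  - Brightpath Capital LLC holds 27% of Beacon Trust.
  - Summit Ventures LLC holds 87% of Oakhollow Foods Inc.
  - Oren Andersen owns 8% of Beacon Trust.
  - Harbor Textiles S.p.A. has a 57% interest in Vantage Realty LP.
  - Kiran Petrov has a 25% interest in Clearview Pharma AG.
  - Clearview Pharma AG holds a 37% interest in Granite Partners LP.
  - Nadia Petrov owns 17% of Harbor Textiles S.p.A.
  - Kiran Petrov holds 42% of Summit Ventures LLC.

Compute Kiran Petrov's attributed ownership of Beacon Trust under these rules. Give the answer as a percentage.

45.8022%

By spousal attribution (R3), Kiran Petrov is treated as also owning Nadia Petrov's interest in Harbor Textiles S.p.A, giving 43% + 17% = 60%.
By spousal attribution (R3), Kiran Petrov is treated as also owning Nadia Petrov's interest in Summit Ventures LLC, giving 42% + 58% = 100%.
By spousal attribution (R3), Kiran Petrov is treated as also owning Nadia Petrov's interest in Clearview Pharma AG, giving 25% + 52% = 77%.
Chain via Harbor Textiles S.p.A. → Brightpath Capital LLC (R1): 60% × 47% × 27% = 7.614% of Beacon Trust.
Chain via Summit Ventures LLC → Oakhollow Foods Inc. (R1): 100% × 87% × 38% = 33.06% of Beacon Trust.
Chain via Clearview Pharma AG → Granite Partners LP (R1): 77% × 37% × 18% = 5.1282% of Beacon Trust.
Aggregating (R2): 7.614% + 33.06% + 5.1282% = 45.8022%.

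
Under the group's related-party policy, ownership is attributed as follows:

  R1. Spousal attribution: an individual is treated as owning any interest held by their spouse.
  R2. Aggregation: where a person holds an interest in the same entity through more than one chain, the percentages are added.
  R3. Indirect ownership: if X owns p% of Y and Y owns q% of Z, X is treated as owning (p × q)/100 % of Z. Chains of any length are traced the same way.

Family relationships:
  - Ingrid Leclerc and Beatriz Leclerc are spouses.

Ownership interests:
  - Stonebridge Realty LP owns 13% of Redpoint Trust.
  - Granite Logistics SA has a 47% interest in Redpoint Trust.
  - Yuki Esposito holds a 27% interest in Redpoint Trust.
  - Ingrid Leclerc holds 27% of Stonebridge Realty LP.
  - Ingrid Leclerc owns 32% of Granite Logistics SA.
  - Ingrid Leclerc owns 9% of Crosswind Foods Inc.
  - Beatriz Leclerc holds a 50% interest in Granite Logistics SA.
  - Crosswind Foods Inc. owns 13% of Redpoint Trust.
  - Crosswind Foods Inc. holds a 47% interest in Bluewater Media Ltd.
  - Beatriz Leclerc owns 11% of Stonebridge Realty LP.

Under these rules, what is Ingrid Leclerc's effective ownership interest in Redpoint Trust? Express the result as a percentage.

By spousal attribution (R1), Ingrid Leclerc is treated as also owning Beatriz Leclerc's interest in Stonebridge Realty LP, giving 27% + 11% = 38%.
By spousal attribution (R1), Ingrid Leclerc is treated as also owning Beatriz Leclerc's interest in Granite Logistics SA, giving 32% + 50% = 82%.
Chain via Crosswind Foods Inc. (R3): 9% × 13% = 1.17% of Redpoint Trust.
Chain via Stonebridge Realty LP (R3): 38% × 13% = 4.94% of Redpoint Trust.
Chain via Granite Logistics SA (R3): 82% × 47% = 38.54% of Redpoint Trust.
Aggregating (R2): 1.17% + 4.94% + 38.54% = 44.65%.

44.65%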